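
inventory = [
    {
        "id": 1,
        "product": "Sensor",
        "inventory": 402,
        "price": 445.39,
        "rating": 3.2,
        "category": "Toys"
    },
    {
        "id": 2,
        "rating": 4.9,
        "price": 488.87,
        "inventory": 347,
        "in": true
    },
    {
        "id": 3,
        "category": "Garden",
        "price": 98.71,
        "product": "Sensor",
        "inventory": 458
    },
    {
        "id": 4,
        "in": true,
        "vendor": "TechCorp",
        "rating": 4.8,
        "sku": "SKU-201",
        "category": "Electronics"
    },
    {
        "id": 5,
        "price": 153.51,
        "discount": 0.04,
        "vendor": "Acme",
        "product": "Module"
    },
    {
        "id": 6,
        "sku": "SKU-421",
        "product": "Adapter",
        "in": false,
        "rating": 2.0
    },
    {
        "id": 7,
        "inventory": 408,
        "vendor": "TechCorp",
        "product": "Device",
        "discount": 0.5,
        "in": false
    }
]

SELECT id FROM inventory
[1, 2, 3, 4, 5, 6, 7]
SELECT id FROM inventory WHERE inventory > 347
[1, 3, 7]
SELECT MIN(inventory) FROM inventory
347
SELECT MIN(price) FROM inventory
98.71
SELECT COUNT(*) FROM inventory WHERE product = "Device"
1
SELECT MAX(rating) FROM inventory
4.9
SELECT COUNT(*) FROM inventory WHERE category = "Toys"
1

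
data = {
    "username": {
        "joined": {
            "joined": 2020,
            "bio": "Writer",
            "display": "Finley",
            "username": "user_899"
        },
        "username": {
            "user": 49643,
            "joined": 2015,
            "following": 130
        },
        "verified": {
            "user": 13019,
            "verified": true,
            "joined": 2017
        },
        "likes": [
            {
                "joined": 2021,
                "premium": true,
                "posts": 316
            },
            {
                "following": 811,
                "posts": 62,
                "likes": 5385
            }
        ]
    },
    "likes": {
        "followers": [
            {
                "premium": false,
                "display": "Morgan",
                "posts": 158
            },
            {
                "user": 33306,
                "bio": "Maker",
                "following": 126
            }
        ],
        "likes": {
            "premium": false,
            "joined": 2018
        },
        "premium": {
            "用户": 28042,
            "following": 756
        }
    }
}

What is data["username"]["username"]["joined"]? 2015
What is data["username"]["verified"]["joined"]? 2017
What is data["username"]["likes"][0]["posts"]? 316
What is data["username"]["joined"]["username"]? "user_899"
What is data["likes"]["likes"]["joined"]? 2018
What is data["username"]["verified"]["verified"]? True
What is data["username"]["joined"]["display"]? "Finley"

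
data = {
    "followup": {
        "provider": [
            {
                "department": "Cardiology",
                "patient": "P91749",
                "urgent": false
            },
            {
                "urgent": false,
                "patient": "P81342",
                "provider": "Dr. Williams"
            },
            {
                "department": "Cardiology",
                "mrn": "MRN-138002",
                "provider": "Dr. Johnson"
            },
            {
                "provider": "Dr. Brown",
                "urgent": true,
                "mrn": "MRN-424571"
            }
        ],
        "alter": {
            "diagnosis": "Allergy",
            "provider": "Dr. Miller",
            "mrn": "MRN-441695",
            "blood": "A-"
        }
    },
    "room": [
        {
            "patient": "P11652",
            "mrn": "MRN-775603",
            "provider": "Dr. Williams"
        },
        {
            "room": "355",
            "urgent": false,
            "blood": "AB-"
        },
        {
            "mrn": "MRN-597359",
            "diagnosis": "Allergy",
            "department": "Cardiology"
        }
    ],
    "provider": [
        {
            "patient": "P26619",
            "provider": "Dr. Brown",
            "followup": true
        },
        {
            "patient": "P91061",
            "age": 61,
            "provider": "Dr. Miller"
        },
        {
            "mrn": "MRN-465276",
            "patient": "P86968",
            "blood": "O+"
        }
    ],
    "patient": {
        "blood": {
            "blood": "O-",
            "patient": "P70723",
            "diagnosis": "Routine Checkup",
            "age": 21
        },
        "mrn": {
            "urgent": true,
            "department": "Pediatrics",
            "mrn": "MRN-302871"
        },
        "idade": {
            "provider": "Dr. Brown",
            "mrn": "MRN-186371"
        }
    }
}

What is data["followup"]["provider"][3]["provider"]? "Dr. Brown"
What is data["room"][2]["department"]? "Cardiology"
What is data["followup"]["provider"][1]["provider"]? "Dr. Williams"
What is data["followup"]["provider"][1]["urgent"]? False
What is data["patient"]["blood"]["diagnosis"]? "Routine Checkup"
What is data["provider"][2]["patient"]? "P86968"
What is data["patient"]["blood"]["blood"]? "O-"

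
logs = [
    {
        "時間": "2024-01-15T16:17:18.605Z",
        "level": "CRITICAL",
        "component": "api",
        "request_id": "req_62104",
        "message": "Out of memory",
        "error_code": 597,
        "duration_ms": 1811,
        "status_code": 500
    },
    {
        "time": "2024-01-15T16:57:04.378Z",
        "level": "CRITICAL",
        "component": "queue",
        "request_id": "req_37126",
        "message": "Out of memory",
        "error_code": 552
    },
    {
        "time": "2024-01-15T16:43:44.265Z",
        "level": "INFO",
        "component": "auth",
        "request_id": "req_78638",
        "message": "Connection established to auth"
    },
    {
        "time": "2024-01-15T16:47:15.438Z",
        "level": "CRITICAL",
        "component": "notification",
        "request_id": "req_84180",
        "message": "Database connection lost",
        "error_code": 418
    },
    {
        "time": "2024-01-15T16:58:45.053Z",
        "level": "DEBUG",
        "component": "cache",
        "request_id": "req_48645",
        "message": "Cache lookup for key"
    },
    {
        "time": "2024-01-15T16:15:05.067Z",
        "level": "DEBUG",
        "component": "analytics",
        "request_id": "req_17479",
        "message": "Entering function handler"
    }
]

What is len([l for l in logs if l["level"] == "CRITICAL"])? 3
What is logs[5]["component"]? "analytics"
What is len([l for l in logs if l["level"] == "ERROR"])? 0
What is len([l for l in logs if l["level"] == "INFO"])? 1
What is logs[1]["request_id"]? "req_37126"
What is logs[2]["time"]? "2024-01-15T16:43:44.265Z"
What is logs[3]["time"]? "2024-01-15T16:47:15.438Z"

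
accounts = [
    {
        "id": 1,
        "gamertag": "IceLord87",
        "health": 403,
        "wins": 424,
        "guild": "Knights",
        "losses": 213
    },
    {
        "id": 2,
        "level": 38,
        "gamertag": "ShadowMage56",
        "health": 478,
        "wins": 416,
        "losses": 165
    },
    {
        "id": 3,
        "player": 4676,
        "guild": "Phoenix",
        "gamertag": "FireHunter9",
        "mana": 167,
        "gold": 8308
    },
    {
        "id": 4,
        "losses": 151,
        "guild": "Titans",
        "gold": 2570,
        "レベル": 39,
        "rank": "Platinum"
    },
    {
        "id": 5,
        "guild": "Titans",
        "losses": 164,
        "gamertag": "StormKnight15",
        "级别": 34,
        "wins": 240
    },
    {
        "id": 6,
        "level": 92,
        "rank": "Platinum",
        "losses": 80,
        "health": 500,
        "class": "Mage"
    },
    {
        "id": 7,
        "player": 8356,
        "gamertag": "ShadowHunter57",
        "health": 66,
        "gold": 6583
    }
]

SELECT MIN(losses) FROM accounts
80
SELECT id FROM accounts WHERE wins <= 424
[1, 2, 5]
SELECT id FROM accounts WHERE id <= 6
[1, 2, 3, 4, 5, 6]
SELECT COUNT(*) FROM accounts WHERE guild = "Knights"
1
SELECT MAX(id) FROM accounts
7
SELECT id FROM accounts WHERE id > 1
[2, 3, 4, 5, 6, 7]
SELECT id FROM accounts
[1, 2, 3, 4, 5, 6, 7]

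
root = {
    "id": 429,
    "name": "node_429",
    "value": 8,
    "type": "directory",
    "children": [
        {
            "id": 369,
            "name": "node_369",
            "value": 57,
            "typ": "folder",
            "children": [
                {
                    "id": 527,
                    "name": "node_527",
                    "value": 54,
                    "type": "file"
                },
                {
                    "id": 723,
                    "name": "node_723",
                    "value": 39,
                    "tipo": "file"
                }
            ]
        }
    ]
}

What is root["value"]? 8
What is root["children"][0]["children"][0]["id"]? 527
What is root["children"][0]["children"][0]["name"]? "node_527"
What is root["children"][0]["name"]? "node_369"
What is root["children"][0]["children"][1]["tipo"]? "file"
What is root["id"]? 429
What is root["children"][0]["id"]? 369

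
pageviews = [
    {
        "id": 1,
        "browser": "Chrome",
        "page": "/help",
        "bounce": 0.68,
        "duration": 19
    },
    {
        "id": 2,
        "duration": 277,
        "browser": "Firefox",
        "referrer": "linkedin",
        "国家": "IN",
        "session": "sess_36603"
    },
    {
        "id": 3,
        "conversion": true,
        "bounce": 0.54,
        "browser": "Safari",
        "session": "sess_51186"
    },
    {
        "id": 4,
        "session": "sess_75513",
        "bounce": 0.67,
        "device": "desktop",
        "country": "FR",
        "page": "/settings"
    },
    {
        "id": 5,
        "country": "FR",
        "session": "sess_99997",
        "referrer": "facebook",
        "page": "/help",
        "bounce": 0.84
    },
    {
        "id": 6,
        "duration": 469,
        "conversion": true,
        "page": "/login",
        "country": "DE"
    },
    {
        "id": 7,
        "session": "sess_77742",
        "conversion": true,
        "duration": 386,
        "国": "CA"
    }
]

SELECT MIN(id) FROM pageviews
1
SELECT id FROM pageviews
[1, 2, 3, 4, 5, 6, 7]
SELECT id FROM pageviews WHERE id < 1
[]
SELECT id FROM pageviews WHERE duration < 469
[1, 2, 7]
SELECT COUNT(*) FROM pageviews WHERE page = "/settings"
1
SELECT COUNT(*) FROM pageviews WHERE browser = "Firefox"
1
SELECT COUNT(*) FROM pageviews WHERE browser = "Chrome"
1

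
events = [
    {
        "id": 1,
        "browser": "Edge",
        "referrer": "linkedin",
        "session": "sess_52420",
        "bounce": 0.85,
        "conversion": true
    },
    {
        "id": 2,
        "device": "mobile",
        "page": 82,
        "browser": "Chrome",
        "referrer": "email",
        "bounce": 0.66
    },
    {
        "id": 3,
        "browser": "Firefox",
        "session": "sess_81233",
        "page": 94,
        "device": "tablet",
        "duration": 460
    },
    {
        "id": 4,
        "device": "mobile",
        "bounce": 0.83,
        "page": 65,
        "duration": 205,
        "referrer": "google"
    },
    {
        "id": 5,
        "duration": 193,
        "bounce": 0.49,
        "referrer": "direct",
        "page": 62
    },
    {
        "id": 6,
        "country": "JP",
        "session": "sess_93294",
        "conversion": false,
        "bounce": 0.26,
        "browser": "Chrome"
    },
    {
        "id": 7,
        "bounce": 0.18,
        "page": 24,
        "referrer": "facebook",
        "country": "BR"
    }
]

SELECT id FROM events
[1, 2, 3, 4, 5, 6, 7]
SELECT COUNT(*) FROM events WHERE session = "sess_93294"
1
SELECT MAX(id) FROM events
7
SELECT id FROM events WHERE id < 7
[1, 2, 3, 4, 5, 6]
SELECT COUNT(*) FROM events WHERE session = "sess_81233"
1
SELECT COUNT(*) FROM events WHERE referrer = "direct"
1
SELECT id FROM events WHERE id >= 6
[6, 7]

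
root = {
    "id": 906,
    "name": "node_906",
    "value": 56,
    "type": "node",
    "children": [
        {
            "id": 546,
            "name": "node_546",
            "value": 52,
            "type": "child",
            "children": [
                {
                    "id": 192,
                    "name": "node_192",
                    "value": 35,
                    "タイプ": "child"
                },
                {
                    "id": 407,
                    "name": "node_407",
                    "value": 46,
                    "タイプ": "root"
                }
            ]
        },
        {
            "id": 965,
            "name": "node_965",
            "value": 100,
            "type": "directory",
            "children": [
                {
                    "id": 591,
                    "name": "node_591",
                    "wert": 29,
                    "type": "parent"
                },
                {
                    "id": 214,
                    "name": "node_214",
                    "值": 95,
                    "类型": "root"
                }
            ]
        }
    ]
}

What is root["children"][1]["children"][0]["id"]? 591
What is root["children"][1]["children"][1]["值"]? 95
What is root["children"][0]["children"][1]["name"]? "node_407"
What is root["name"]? "node_906"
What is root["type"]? "node"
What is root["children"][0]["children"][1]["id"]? 407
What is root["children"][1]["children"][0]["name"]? "node_591"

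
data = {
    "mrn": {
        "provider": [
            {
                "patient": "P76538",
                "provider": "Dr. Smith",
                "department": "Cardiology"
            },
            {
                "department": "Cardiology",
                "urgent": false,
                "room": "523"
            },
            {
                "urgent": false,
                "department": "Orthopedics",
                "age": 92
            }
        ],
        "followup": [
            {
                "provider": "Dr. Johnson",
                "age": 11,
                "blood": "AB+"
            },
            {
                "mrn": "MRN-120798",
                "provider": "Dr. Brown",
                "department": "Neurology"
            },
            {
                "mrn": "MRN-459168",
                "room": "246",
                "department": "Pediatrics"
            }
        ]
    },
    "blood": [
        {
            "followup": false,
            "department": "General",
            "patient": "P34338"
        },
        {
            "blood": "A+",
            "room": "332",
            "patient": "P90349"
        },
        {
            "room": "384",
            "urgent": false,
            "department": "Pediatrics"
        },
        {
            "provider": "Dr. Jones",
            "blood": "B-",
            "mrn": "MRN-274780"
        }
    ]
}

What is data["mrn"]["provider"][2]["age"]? 92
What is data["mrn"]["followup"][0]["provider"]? "Dr. Johnson"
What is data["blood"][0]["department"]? "General"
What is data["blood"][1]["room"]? "332"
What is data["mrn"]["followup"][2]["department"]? "Pediatrics"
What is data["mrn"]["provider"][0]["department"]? "Cardiology"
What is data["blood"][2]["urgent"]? False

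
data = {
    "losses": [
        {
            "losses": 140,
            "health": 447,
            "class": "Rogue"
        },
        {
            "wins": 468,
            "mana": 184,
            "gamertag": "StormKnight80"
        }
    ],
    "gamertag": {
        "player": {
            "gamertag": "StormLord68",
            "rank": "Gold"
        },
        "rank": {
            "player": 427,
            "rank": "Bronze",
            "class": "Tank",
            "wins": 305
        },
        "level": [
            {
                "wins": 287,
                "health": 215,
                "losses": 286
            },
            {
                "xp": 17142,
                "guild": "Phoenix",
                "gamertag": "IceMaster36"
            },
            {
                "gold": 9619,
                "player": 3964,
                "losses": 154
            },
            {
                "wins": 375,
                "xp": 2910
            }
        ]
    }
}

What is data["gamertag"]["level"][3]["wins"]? 375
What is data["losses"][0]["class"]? "Rogue"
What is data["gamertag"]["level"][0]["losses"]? 286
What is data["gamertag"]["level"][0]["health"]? 215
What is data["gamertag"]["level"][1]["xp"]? 17142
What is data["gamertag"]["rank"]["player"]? 427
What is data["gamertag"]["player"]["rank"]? "Gold"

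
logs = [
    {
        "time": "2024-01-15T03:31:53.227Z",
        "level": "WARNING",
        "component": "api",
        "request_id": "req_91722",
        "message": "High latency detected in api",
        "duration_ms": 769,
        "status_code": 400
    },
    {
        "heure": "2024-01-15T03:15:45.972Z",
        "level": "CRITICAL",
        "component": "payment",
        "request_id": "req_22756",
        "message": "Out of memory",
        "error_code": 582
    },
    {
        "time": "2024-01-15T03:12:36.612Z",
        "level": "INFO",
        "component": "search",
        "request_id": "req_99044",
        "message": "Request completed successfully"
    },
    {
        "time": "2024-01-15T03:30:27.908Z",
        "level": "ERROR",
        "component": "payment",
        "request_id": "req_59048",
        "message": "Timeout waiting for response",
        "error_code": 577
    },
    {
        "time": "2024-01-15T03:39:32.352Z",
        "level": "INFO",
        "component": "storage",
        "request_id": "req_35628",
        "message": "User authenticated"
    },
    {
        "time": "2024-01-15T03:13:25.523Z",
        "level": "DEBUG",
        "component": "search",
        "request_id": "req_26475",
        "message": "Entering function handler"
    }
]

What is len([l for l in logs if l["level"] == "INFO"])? 2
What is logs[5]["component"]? "search"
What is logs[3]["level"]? "ERROR"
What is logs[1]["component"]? "payment"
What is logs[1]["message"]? "Out of memory"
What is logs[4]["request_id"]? "req_35628"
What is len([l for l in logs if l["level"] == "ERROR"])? 1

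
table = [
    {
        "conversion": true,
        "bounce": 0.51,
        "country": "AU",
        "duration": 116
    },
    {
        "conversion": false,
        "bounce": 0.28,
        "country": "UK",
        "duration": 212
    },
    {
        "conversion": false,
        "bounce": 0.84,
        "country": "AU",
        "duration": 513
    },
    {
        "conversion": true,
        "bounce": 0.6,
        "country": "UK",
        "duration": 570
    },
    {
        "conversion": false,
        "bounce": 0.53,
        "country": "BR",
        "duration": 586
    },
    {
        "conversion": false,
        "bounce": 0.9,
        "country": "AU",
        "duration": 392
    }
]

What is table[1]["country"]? "UK"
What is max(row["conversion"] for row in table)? True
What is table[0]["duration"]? 116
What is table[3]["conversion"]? True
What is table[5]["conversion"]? False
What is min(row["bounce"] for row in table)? 0.28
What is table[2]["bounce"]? 0.84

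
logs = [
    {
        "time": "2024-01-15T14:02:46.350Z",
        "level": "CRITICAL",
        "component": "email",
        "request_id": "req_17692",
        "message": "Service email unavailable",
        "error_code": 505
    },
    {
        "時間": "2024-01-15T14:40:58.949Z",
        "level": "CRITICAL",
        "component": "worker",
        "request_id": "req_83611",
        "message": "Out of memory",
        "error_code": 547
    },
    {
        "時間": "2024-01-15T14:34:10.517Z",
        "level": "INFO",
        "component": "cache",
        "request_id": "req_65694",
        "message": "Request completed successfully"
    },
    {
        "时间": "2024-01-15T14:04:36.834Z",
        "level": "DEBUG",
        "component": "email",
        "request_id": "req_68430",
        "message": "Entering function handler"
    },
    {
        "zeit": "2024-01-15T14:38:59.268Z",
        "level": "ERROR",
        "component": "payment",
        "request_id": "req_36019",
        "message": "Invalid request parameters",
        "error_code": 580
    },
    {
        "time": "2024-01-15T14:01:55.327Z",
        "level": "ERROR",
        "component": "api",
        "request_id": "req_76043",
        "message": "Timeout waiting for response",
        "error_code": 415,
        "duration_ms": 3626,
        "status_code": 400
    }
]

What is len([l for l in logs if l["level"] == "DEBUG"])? 1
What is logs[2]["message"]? "Request completed successfully"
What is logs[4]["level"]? "ERROR"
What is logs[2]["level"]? "INFO"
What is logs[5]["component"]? "api"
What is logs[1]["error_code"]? 547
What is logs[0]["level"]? "CRITICAL"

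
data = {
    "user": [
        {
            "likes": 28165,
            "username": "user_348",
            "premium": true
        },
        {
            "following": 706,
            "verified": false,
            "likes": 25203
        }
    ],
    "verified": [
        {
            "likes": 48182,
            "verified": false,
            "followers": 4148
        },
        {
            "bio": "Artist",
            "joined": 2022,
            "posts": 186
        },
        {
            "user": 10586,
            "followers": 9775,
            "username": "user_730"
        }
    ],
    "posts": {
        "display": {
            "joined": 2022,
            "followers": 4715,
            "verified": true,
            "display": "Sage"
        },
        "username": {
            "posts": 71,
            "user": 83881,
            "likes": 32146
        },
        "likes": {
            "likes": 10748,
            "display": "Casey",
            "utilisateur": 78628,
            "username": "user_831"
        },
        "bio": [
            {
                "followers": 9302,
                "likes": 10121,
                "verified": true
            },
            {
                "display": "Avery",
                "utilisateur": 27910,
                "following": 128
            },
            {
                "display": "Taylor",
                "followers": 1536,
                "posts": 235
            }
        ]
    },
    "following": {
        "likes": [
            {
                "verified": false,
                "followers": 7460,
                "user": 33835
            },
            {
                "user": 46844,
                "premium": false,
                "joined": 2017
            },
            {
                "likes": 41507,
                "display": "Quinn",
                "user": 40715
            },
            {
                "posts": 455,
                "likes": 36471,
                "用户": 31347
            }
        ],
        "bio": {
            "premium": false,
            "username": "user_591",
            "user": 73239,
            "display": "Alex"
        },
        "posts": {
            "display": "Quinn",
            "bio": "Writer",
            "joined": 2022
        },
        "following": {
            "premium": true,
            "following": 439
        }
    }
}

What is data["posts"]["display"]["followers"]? 4715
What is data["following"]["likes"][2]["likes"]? 41507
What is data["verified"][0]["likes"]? 48182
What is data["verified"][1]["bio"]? "Artist"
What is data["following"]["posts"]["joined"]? 2022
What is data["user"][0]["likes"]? 28165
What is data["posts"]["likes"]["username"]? "user_831"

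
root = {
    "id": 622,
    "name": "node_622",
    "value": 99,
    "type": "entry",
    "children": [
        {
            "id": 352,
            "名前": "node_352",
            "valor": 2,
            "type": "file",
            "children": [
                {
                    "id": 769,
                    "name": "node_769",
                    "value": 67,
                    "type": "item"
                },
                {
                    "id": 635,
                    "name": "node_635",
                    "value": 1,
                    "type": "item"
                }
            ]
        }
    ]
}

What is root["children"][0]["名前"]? "node_352"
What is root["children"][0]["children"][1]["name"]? "node_635"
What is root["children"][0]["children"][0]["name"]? "node_769"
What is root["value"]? 99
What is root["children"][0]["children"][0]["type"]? "item"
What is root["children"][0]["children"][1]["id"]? 635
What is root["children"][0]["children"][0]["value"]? 67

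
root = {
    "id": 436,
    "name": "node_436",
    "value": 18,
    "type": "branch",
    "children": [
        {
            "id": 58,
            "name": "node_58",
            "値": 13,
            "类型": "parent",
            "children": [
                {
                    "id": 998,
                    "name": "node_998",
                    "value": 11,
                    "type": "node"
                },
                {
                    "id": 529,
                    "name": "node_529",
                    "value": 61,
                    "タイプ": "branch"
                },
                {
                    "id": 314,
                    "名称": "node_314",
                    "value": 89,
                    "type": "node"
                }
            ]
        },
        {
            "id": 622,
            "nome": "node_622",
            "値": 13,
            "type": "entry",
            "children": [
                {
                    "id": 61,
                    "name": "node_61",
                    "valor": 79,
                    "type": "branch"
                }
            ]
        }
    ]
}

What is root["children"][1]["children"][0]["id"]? 61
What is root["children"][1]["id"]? 622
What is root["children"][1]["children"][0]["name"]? "node_61"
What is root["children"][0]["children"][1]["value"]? 61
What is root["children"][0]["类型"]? "parent"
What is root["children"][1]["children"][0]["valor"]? 79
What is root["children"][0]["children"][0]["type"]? "node"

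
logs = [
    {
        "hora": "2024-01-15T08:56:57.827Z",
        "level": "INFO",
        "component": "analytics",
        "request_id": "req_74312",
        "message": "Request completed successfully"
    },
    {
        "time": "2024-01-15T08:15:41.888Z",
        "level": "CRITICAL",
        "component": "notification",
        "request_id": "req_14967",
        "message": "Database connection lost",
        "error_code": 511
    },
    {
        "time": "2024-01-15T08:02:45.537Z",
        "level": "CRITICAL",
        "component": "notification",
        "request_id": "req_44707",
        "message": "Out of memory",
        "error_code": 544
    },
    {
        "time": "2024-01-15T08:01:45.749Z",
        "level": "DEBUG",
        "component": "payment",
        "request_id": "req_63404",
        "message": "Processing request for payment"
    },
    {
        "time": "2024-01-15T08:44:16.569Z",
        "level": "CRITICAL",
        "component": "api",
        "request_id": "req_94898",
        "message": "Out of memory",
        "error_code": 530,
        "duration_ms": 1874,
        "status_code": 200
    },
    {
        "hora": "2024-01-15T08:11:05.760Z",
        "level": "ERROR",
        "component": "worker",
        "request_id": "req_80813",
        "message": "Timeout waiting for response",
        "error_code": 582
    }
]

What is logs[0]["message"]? "Request completed successfully"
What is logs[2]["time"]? "2024-01-15T08:02:45.537Z"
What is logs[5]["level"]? "ERROR"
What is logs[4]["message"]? "Out of memory"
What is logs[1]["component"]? "notification"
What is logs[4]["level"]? "CRITICAL"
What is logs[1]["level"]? "CRITICAL"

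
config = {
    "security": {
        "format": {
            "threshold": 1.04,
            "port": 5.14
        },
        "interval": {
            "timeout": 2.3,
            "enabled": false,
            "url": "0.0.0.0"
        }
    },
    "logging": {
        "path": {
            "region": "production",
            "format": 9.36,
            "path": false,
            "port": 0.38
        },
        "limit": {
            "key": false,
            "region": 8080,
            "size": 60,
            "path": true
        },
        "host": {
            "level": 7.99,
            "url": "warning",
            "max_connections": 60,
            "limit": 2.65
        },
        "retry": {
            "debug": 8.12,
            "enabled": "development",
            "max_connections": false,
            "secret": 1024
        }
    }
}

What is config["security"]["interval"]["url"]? "0.0.0.0"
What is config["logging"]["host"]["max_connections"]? 60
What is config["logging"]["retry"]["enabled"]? "development"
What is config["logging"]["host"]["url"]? "warning"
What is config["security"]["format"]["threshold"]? 1.04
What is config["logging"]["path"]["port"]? 0.38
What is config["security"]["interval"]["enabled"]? False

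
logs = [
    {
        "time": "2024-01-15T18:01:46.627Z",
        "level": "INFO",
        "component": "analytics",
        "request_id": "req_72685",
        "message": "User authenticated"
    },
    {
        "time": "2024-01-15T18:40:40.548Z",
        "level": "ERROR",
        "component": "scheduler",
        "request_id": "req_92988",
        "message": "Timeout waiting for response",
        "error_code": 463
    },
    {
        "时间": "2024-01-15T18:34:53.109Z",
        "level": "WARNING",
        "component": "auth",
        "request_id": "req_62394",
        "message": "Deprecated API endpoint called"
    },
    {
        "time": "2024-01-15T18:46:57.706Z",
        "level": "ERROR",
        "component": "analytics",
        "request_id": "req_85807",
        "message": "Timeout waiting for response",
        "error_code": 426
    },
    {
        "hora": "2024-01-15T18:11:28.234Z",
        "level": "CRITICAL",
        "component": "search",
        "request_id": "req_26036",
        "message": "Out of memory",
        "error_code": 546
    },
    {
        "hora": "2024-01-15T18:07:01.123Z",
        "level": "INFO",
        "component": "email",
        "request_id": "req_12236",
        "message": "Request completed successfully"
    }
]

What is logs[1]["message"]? "Timeout waiting for response"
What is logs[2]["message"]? "Deprecated API endpoint called"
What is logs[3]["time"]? "2024-01-15T18:46:57.706Z"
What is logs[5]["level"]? "INFO"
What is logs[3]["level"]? "ERROR"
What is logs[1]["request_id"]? "req_92988"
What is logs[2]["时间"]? "2024-01-15T18:34:53.109Z"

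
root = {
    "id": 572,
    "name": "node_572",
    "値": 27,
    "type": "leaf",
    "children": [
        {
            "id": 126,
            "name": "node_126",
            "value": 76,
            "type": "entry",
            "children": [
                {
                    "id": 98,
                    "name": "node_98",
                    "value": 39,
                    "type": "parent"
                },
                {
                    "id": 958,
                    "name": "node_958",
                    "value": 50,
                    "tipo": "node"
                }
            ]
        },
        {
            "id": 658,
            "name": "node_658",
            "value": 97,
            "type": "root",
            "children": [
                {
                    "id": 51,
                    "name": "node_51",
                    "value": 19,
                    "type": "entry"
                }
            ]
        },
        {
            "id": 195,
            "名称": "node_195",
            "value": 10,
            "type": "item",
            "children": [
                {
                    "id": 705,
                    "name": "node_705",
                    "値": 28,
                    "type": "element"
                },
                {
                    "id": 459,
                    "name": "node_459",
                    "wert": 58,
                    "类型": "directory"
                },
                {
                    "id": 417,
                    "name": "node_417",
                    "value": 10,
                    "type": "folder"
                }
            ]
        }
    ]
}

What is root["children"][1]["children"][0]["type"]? "entry"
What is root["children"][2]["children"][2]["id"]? 417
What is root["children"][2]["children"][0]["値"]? 28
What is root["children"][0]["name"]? "node_126"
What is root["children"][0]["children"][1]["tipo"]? "node"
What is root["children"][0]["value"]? 76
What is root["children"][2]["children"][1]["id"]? 459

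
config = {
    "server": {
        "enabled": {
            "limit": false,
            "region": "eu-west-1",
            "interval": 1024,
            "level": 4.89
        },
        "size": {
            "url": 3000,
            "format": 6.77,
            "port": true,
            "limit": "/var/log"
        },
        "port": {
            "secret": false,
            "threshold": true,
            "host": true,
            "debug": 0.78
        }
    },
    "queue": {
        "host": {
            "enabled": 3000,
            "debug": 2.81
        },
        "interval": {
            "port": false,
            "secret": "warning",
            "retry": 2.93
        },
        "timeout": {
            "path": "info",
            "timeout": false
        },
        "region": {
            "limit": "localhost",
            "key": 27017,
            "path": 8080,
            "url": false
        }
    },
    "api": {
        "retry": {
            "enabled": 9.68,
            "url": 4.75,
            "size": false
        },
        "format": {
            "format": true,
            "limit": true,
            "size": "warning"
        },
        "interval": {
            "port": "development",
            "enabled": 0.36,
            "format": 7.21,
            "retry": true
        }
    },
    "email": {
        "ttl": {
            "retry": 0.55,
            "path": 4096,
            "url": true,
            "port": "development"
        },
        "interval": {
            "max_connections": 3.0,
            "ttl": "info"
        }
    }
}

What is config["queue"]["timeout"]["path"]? "info"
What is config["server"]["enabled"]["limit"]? False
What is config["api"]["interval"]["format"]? 7.21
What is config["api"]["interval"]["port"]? "development"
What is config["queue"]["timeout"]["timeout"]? False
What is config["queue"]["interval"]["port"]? False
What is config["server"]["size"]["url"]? 3000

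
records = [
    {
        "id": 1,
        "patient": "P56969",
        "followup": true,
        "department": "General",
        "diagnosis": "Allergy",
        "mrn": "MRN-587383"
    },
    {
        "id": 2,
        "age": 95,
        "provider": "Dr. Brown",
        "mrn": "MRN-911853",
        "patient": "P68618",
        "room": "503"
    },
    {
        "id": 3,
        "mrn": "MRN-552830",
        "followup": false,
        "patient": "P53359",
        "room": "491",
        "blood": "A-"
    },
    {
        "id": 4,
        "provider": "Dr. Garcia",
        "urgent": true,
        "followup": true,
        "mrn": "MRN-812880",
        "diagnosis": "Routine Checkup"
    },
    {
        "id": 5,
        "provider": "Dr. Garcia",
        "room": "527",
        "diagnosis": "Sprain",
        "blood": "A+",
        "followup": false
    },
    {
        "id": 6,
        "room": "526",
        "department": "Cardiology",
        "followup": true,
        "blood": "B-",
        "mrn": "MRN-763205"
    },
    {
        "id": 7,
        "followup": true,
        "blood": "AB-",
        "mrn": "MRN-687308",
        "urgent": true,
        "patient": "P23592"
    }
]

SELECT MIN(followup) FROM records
False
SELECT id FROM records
[1, 2, 3, 4, 5, 6, 7]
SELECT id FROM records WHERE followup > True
[]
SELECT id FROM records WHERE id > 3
[4, 5, 6, 7]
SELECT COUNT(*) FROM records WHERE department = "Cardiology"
1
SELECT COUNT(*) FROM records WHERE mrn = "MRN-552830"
1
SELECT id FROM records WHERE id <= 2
[1, 2]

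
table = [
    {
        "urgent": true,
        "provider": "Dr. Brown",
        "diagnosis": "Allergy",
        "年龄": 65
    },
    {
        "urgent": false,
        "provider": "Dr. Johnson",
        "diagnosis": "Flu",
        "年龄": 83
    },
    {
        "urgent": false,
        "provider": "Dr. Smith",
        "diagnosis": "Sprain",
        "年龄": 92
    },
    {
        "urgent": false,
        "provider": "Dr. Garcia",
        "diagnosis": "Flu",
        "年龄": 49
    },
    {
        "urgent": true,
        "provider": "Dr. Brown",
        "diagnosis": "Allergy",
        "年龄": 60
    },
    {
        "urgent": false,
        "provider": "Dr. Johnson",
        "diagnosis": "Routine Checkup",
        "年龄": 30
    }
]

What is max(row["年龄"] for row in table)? 92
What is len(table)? 6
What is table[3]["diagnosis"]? "Flu"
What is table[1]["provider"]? "Dr. Johnson"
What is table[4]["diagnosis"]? "Allergy"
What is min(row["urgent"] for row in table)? False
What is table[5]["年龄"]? 30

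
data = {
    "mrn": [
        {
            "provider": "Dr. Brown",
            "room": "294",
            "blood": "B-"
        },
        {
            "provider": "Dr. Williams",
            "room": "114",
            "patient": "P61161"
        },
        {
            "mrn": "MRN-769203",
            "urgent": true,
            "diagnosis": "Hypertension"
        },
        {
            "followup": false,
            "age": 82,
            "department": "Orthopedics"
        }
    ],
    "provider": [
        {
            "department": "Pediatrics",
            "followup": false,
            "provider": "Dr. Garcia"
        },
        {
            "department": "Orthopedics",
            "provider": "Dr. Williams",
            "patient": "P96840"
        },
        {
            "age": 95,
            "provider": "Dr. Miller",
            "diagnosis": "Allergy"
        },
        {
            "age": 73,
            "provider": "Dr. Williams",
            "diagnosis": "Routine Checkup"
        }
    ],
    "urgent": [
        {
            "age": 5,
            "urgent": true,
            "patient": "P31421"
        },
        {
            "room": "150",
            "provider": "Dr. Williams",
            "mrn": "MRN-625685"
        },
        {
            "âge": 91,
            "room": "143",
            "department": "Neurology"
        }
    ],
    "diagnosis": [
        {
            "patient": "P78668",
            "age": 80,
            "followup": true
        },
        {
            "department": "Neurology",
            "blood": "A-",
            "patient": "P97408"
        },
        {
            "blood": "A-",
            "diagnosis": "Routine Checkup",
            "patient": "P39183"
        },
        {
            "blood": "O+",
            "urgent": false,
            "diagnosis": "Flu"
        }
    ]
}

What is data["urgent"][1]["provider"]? "Dr. Williams"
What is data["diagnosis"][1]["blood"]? "A-"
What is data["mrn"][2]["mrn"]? "MRN-769203"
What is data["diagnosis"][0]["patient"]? "P78668"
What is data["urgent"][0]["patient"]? "P31421"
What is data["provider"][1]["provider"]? "Dr. Williams"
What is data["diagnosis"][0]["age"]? 80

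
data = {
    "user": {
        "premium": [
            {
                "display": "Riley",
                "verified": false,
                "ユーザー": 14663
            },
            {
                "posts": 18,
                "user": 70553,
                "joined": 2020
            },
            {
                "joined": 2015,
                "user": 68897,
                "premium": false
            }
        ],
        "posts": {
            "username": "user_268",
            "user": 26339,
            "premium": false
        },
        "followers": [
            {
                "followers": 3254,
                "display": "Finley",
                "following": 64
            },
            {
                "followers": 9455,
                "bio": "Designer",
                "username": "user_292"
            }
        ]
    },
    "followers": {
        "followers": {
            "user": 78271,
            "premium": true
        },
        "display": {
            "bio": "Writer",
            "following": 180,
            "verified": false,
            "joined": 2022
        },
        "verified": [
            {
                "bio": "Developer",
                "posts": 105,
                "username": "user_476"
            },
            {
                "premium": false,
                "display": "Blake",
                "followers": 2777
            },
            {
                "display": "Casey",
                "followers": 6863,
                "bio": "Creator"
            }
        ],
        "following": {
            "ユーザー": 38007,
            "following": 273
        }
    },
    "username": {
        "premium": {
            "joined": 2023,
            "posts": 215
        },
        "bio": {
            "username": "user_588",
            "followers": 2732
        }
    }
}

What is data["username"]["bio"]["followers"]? 2732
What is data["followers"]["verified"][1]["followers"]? 2777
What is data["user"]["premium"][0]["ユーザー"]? 14663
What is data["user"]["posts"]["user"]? 26339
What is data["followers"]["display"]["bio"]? "Writer"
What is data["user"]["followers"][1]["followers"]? 9455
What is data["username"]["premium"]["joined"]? 2023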